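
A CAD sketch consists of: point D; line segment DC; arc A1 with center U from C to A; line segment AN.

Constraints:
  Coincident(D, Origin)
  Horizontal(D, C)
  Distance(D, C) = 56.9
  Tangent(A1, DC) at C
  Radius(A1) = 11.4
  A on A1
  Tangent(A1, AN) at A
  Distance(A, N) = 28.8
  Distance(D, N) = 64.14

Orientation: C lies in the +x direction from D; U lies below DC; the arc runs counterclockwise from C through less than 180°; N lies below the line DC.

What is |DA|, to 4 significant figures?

47.34

Checks: ∠(UC, CD) = 90.00° ✓; |UC| = 11.40 ✓; |UA| = 11.40 ✓; ∠(UA, AN) = 90.00° ✓; |AN| = 28.80 ✓; |DN| = 64.14 ✓.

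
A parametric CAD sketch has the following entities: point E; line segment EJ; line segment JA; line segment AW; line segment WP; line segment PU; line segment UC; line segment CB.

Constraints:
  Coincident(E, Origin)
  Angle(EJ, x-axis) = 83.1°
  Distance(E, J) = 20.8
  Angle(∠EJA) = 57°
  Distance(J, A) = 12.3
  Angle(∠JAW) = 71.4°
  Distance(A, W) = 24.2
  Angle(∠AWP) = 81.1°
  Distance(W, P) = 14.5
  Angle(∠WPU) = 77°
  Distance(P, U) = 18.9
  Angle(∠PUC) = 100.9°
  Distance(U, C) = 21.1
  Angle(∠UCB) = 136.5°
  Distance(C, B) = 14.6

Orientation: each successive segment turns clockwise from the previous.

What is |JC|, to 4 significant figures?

25.50

E is at the origin; EJ runs at 83.1° with length 20.8, so J = (2.499, 20.65). ∠EJA = 57.0° gives JA at -39.90° from the x-axis; with |JA| = 12.3, A = (11.93, 12.76). ∠JAW = 71.4° gives AW at -148.5° from the x-axis; with |AW| = 24.2, W = (-8.699, 0.1151). ∠AWP = 81.1° gives WP at 112.6° from the x-axis; with |WP| = 14.5, P = (-14.27, 13.50). ∠WPU = 77.0° gives PU at 9.600° from the x-axis; with |PU| = 18.9, U = (4.364, 16.65). ∠PUC = 100.9° gives UC at -69.50° from the x-axis; with |UC| = 21.1, C = (11.75, -3.110). Then |JC| = |C − J| = 25.50.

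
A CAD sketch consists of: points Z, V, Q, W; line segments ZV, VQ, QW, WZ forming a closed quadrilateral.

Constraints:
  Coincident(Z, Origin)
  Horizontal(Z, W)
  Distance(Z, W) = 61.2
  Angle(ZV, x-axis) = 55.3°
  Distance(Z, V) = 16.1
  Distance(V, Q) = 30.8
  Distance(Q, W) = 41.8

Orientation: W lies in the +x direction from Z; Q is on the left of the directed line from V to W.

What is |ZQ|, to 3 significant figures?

46.3

Checks: |VQ| = 30.80 ✓; |QW| = 41.80 ✓.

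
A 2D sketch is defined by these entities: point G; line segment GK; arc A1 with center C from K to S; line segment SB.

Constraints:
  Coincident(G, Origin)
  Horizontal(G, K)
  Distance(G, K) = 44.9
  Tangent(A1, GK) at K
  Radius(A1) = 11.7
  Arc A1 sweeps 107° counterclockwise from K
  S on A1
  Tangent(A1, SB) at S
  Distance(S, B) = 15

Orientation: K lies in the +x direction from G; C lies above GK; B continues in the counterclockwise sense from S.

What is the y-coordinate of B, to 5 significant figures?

29.465

G is at the origin; GK is horizontal with |GK| = 44.9 and K on the +x side, so K = (44.900, 0.0000). Since A1 is tangent to GK there, CK ⟂ GK, so C = K + (0, 11.7) = (44.900, 11.700). On A1, K sits at bearing -90° from C; a 107° counterclockwise sweep puts S at bearing 17°, so S = C + 11.7·(cos 17°, sin 17°) = (56.089, 15.121). Since A1 is tangent to SB there, CS ⟂ SB, so SB runs along (−sin 17°, cos 17°); with |SB| = 15.0, B = (51.703, 29.465). So B.y = 29.465.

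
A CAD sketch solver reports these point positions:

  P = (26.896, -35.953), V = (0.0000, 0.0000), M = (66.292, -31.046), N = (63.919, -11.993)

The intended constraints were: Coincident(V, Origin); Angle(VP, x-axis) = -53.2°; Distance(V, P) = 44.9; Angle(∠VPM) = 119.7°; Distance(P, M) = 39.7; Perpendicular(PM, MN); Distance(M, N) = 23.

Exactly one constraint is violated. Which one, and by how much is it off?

Distance(M, N) = 23 — off by 3.80.

V = (0.00, 0.00) ✓; VP at -53.20° ✓; |VP| = 44.90 ✓; ∠VPM = 119.7° ✓; |PM| = 39.70 ✓; ∠(PM, MN) = 90.00° ✓; |MN| = 19.20 ✗.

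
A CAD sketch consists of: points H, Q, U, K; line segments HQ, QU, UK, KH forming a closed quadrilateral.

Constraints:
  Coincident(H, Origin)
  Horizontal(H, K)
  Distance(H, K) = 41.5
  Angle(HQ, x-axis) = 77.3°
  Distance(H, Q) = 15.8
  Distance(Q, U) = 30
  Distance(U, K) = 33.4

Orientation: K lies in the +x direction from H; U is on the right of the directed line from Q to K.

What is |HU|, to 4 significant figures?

17.52

Checks: |QU| = 30.00 ✓; |UK| = 33.40 ✓.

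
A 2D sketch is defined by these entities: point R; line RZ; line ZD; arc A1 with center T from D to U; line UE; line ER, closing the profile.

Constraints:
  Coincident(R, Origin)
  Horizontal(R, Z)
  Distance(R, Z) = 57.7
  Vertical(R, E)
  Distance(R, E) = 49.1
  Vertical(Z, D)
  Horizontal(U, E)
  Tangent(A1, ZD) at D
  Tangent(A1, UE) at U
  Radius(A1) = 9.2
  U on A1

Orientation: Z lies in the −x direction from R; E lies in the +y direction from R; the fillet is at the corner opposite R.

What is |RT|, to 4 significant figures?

62.80

R is at the origin; R and Z share the same y with |RZ| = 57.7 and Z on the −x side, so Z = (-57.70, 0.000). RE is vertical with |RE| = 49.1 and E on the +y side, so E = (0.000, 49.10). The virtual corner opposite R is at (-57.70, 49.10). The tangent condition forces TD to be normal to ZD and A1 meets UE tangentially, so TU is at right angles to UE, with radius 9.2, so the center T sits 9.2 in from both sides at T = (-48.50, 39.90). Then |RT| = |T − R| = 62.80.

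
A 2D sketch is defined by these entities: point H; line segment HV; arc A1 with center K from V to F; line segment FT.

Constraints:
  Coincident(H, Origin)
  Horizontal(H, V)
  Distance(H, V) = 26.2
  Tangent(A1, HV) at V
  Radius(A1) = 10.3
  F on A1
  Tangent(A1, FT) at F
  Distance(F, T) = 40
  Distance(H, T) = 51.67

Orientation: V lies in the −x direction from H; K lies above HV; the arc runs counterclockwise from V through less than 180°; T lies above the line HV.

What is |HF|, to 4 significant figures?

18.69

Checks: ∠(KV, VH) = 90.00° ✓; |KF| = 10.30 ✓; ∠(KF, FT) = 90.00° ✓; |FT| = 40.00 ✓; |HT| = 51.67 ✓.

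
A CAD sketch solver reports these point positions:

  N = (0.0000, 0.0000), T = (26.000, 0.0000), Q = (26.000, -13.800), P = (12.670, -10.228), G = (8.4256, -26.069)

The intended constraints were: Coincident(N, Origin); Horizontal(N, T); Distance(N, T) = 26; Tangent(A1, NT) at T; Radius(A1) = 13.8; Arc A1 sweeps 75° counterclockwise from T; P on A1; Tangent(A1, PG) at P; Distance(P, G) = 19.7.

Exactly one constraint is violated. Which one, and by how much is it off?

Distance(P, G) = 19.7 — off by 3.30.

N = (0.00, 0.00) ✓; N.y = 0.00, T.y = 0.00 ✓; |NT| = 26.00 ✓; ∠(QT, TN) = 90.00° ✓; |QT| = 13.80 ✓; bearing(Q→P) − bearing(Q→T) = 75.00° ✓; |QP| = 13.80 ✓; ∠(QP, PG) = 90.00° ✓; |PG| = 16.40 ✗.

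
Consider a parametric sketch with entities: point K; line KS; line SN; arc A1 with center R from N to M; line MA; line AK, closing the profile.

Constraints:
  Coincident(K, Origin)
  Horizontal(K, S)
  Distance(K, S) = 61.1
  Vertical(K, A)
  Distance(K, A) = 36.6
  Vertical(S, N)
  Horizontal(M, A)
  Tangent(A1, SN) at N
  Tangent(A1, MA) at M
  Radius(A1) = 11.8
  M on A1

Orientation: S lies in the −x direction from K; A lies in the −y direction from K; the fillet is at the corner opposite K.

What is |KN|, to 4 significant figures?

65.94

The virtual corner opposite K is at (-61.10, -36.60). Tangency of A1 to SN means the radius RN is perpendicular to SN and since A1 is tangent to MA there, RM ⟂ MA, with radius 11.8, so the center R sits 11.8 in from both sides at R = (-49.30, -24.80). That places the tangent points at N = (-61.10, -24.80) on SN and M = (-49.30, -36.60) on MA. Then |KN| = |N − K| = 65.94.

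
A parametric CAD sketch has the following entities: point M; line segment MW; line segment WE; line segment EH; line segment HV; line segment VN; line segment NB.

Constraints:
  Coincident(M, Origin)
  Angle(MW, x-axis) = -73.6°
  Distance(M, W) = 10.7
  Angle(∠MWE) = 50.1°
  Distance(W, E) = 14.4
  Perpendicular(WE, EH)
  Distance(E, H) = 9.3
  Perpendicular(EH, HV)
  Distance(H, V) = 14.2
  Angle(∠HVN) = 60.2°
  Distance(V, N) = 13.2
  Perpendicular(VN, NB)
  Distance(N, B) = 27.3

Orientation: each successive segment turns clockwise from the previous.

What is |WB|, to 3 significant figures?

32.5

M is at the origin; MW runs at -73.6° with length 10.7, so W = (3.02, -10.3). ∠MWE = 50.1° gives WE at 156° from the x-axis; with |WE| = 14.4, E = (-10.2, -4.52). WE ⟂ EH, so EH runs at 66.5°; with |EH| = 9.3, H = (-6.48, 4.01). EH is perpendicular to HV, so HV runs at -23.5°; with |HV| = 14.2, V = (6.55, -1.66). ∠HVN = 60.2° gives VN at -143° from the x-axis; with |VN| = 13.2, N = (-4.04, -9.54). The perpendicularity gives NB at right angles to VN, so NB runs at 127°; with |NB| = 27.3, B = (-20.4, 12.3). Then |WB| = |B − W| = 32.5.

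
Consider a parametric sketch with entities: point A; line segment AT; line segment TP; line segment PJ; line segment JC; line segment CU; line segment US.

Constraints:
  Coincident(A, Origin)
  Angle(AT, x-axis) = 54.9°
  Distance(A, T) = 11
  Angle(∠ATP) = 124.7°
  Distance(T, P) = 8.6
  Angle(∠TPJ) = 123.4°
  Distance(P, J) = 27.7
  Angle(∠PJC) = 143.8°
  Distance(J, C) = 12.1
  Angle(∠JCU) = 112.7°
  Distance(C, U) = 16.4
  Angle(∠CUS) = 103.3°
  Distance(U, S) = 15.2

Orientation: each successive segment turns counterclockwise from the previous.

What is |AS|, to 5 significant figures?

19.888

∠JCU = 112.7° gives CU at -89.700° from the x-axis; with |CU| = 16.4, U = (-34.665, 2.2684). ∠CUS = 103.3° gives US at -13.000° from the x-axis; with |US| = 15.2, S = (-19.854, -1.1509). Then |AS| = |S − A| = 19.888.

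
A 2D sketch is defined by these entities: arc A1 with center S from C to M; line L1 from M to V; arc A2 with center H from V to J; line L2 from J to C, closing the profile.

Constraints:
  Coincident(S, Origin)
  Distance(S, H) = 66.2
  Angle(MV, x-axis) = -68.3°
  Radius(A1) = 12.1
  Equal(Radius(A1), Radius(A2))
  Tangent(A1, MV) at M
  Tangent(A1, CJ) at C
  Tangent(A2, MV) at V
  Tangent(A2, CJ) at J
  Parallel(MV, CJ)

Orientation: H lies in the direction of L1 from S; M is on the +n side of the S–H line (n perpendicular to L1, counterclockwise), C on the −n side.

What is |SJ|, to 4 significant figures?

67.30

The slot axis is L1's direction at -68.3°, so u = (cos -68.3°, sin -68.3°) = (0.3697, -0.9291) and n = (−sin -68.3°, cos -68.3°) = (0.9291, 0.3697). S is at the origin and H lies 66.2 along u from S, so H = 66.2·u = (24.48, -61.51). Tangency of A1 to both parallel lines with radius 12.1 puts M and C at S ± 12.1·n: M = (11.24, 4.474), C = (-11.24, -4.474). Equal radii place V and J the same way about H: V = H + 12.1·n = (35.72, -57.03), J = H − 12.1·n = (13.23, -65.98). Then |SJ| = |J − S| = 67.30.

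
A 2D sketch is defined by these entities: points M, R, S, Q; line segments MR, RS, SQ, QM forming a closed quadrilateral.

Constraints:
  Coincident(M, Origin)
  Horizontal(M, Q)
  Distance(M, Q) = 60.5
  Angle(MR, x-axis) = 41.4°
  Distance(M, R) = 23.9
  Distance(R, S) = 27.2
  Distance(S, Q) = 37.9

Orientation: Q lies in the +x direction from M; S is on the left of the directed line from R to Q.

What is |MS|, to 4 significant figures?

51.05

Checks: |RS| = 27.20 ✓; |SQ| = 37.90 ✓.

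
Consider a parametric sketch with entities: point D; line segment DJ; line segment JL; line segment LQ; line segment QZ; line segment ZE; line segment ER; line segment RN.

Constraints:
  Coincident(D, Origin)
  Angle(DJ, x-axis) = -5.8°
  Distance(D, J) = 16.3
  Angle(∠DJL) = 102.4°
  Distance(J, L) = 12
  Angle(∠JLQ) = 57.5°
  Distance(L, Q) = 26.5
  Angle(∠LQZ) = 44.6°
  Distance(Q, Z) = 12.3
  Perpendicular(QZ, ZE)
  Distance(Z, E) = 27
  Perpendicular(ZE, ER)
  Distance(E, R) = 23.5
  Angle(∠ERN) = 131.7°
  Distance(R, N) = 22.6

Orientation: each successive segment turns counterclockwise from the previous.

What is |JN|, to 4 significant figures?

47.73

ZE ⟂ ER, so ER runs at 149.7°; with |ER| = 23.5, R = (-1.762, 32.17). ∠ERN = 131.7° gives RN at -162.0° from the x-axis; with |RN| = 22.6, N = (-23.26, 25.19). Then |JN| = |N − J| = 47.73.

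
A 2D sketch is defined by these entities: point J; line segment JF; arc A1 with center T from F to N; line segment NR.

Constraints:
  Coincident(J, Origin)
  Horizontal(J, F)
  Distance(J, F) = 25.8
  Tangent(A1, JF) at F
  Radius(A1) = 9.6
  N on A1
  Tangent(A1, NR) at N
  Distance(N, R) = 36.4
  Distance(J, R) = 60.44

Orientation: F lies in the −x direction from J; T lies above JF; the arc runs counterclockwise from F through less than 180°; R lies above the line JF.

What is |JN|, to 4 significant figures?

24.25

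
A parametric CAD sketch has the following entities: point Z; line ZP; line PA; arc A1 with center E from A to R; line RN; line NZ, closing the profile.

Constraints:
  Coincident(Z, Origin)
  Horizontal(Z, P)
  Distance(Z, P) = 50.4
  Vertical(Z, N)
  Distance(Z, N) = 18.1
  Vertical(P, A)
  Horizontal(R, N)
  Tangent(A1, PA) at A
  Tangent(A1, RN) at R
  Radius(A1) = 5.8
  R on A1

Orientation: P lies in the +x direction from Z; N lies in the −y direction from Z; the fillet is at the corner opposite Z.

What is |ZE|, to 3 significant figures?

46.3

Z is at the origin; Z and P share the same y with |ZP| = 50.4 and P on the +x side, so P = (50.4, 0.00). Z and N share the same x with |ZN| = 18.1 and N on the −y side, so N = (0.00, -18.1). The virtual corner opposite Z is at (50.4, -18.1). Tangency of A1 to PA means the radius EA is perpendicular to PA and the tangent condition forces ER to be normal to RN, with radius 5.8, so the center E sits 5.8 in from both sides at E = (44.6, -12.3). Then |ZE| = |E − Z| = 46.3.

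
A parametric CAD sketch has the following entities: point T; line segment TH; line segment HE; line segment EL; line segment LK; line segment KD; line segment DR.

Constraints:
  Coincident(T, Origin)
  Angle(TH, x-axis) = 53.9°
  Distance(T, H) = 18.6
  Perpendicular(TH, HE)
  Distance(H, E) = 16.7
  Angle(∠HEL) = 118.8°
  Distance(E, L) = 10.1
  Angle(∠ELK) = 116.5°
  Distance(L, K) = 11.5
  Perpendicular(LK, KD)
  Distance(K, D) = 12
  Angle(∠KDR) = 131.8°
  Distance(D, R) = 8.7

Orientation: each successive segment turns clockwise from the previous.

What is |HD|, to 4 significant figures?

12.58

T is at the origin; TH runs at 53.9° with length 18.6, so H = (10.96, 15.03). The perpendicularity gives HE at right angles to TH, so HE runs at -36.10°; with |HE| = 16.7, E = (24.45, 5.189). ∠HEL = 118.8° gives EL at -97.30° from the x-axis; with |EL| = 10.1, L = (23.17, -4.829). ∠ELK = 116.5° gives LK at -160.8° from the x-axis; with |LK| = 11.5, K = (12.31, -8.611). LK is perpendicular to KD, so KD runs at 109.2°; with |KD| = 12.0, D = (8.362, 2.721). Then |HD| = |D − H| = 12.58.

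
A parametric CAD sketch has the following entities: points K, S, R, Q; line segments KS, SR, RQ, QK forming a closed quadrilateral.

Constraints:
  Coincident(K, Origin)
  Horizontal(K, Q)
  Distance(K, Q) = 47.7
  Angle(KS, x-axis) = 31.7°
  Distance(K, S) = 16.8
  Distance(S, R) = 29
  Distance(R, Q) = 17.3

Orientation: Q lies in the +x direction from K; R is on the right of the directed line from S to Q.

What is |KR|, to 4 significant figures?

36.75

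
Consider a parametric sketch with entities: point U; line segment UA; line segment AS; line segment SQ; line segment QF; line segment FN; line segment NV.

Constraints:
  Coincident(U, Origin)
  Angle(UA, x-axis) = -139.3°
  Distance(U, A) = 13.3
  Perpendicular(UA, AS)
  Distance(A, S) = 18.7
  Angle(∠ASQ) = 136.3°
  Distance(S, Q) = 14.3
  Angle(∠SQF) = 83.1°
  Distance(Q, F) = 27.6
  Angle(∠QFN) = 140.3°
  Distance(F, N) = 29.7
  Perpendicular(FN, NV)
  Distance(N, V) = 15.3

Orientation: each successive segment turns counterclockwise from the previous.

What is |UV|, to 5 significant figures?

21.950

U is at the origin; UA runs at -139.3° with length 13.3, so A = (-10.083, -8.6729). The perpendicularity gives AS at right angles to UA, so AS runs at -49.300°; with |AS| = 18.7, S = (2.1111, -22.850). ∠ASQ = 136.3° gives SQ at -5.6000° from the x-axis; with |SQ| = 14.3, Q = (16.343, -24.245). ∠SQF = 83.1° gives QF at 91.300° from the x-axis; with |QF| = 27.6, F = (15.717, 3.3474). ∠QFN = 140.3° gives FN at 131.00° from the x-axis; with |FN| = 29.7, N = (-3.7683, 25.762). FN ⟂ NV, so NV runs at -139.00°; with |NV| = 15.3, V = (-15.315, 15.725). Then |UV| = |V − U| = 21.950.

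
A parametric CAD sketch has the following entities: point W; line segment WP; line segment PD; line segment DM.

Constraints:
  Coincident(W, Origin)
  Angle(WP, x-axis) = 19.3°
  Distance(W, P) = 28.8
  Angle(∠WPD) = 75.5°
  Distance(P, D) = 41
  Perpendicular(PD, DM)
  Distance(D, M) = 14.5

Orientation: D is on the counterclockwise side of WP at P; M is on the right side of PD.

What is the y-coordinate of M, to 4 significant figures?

51.66

W is at the origin; WP runs at 19.3° with length 28.8, so P = 28.8·(cos 19.3°, sin 19.3°) = (27.18, 9.519). ∠WPD = 75.5°, so PD runs at 19.3° + (180° − 75.5°) = 123.8° from the x-axis; with |PD| = 41.0, D = P + 41.0·(cos 123.8°, sin 123.8°) = (4.373, 43.59). PD ⟂ DM; with |DM| = 14.5 on the right of PD, M = D + 14.5·(0.8310, 0.5563) = (16.42, 51.66). So M.y = 51.66.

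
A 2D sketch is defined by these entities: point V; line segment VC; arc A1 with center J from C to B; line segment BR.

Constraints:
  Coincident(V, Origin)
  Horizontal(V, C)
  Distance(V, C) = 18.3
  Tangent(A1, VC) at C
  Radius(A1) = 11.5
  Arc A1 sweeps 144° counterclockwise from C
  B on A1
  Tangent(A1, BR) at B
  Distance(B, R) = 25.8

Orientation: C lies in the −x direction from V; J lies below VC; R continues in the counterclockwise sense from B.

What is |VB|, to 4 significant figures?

32.57

V is at the origin; VC is horizontal with |VC| = 18.3 and C on the −x side, so C = (-18.30, 0.000). Tangency of A1 to VC means the radius JC is perpendicular to VC, so J = C + (0, -11.5) = (-18.30, -11.50). On A1, C sits at bearing 90° from J; a 144° counterclockwise sweep puts B at bearing 234°, so B = J + 11.5·(cos 234°, sin 234°) = (-25.06, -20.80). Then |VB| = |B − V| = 32.57.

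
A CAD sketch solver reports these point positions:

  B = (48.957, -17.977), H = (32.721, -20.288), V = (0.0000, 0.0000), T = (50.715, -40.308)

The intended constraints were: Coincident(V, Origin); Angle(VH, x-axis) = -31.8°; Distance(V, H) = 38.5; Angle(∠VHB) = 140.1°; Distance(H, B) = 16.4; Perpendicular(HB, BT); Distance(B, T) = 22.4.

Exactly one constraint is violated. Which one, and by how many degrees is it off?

Perpendicular(HB, BT) — off by 3.60°.

V = (0.00, 0.00) ✓; VH at -31.80° ✓; |VH| = 38.50 ✓; ∠VHB = 140.1° ✓; |HB| = 16.40 ✓; ∠(HB, BT) = 93.60° ✗; |BT| = 22.40 ✓.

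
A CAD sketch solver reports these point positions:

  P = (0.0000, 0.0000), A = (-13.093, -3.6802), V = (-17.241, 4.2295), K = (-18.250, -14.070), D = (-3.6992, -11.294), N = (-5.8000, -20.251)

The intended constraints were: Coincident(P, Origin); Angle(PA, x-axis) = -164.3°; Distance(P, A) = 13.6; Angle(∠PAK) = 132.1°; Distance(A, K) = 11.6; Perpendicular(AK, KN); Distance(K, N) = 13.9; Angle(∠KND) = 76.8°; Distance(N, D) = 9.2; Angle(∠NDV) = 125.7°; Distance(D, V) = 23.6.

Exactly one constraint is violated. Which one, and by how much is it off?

Distance(D, V) = 23.6 — off by 3.00.

P = (0.00, 0.00) ✓; PA at -164.3° ✓; |PA| = 13.60 ✓; ∠PAK = 132.1° ✓; |AK| = 11.60 ✓; ∠(AK, KN) = 89.99° ✓; |KN| = 13.90 ✓; ∠KND = 76.80° ✓; |ND| = 9.200 ✓; ∠NDV = 125.7° ✓; |DV| = 20.60 ✗.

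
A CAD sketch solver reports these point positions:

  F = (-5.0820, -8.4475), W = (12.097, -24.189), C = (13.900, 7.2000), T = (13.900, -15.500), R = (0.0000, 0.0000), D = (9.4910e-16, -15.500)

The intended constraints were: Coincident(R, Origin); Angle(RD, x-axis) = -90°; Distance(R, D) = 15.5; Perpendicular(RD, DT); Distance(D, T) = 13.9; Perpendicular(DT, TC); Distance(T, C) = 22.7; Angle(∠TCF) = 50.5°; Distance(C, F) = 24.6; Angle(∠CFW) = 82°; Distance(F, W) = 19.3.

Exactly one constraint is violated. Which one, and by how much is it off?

Distance(F, W) = 19.3 — off by 4.00.

R = (0.00, 0.00) ✓; RD at -90.00° ✓; |RD| = 15.50 ✓; ∠(RD, DT) = 90.00° ✓; |DT| = 13.90 ✓; ∠(DT, TC) = 90.00° ✓; |TC| = 22.70 ✓; ∠TCF = 50.50° ✓; |CF| = 24.60 ✓; ∠CFW = 82.00° ✓; |FW| = 23.30 ✗.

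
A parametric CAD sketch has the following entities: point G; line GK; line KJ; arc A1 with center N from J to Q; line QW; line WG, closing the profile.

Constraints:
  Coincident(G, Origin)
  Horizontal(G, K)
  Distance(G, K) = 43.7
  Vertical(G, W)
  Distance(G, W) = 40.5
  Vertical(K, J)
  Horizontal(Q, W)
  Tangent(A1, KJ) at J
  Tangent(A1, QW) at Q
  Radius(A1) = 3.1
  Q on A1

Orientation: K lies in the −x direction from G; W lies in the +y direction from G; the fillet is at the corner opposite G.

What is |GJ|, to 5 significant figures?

57.519

G is at the origin; GK is horizontal with |GK| = 43.7 and K on the −x side, so K = (-43.700, 0.0000). GW is vertical with |GW| = 40.5 and W on the +y side, so W = (0.0000, 40.500). The virtual corner opposite G is at (-43.700, 40.500). A1 meets KJ tangentially, so NJ is at right angles to KJ and since A1 is tangent to QW there, NQ ⟂ QW, with radius 3.1, so the center N sits 3.1 in from both sides at N = (-40.600, 37.400). That places the tangent points at J = (-43.700, 37.400) on KJ and Q = (-40.600, 40.500) on QW. Then |GJ| = |J − G| = 57.519.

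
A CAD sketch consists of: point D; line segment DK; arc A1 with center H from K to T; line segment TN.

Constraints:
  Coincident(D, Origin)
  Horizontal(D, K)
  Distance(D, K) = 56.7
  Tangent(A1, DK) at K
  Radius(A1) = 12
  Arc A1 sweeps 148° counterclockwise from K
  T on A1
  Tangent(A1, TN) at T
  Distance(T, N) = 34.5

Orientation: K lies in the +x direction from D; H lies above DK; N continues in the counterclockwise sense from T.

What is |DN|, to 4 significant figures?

52.72

D is at the origin; D and K share the same y with |DK| = 56.7 and K on the +x side, so K = (56.70, 0.000). A1 meets DK tangentially, so HK is at right angles to DK, so H = K + (0, 12) = (56.70, 12.00). On A1, K sits at bearing -90° from H; a 148° counterclockwise sweep puts T at bearing 58°, so T = H + 12.0·(cos 58°, sin 58°) = (63.06, 22.18). Since A1 is tangent to TN there, HT ⟂ TN, so TN runs along (−sin 58°, cos 58°); with |TN| = 34.5, N = (33.80, 40.46). Then |DN| = |N − D| = 52.72.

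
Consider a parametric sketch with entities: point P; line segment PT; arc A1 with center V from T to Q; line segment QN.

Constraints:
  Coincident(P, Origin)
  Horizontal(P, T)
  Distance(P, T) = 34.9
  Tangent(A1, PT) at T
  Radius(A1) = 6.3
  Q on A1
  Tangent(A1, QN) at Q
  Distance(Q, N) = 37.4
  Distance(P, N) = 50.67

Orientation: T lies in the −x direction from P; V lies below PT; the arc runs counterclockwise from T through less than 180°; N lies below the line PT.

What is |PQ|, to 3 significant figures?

41.6

P is at the origin; PT is horizontal with |PT| = 34.9 and T on the −x side, so T = (-34.9, 0.00). Since A1 is tangent to PT there, VT ⟂ PT, so V = T + (0, -6.3) = (-34.9, -6.30). Since VQ ⟂ QN (tangency), |VN| = √(6.3² + 37.4²) = 37.9 regardless of where Q sits on A1. So N lies on both circle(P, 50.67) and circle(V, 37.9); the below-PT intersection is N = (-26.4, -43.3). Q is the foot of the tangent from N: Q = (-40.7, -8.71).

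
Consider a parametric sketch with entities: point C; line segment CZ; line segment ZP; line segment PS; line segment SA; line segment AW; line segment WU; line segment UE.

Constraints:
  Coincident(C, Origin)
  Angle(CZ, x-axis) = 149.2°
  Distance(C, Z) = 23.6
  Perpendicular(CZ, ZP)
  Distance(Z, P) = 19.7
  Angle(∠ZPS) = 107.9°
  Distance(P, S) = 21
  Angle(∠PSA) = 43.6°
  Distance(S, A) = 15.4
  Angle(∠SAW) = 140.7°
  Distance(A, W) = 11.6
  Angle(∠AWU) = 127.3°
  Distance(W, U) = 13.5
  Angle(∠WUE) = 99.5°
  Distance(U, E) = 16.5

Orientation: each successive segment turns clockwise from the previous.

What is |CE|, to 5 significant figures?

41.011

∠AWU = 127.3° gives WU at 118.70° from the x-axis; with |WU| = 13.5, U = (-20.909, 30.031). ∠WUE = 99.5° gives UE at 38.200° from the x-axis; with |UE| = 16.5, E = (-7.9419, 40.235). Then |CE| = |E − C| = 41.011.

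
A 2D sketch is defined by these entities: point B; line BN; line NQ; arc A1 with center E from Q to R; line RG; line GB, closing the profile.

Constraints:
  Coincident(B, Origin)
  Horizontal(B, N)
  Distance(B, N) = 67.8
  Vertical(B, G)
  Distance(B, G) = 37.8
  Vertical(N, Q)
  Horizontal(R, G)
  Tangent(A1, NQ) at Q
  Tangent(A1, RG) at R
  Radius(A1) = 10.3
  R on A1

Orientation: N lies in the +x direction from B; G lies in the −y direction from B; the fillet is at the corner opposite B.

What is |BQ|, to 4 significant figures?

73.16

B is at the origin; B and N share the same y with |BN| = 67.8 and N on the +x side, so N = (67.80, 0.000). BG is vertical with |BG| = 37.8 and G on the −y side, so G = (0.000, -37.80). The virtual corner opposite B is at (67.80, -37.80). The tangent condition forces EQ to be normal to NQ and since A1 is tangent to RG there, ER ⟂ RG, with radius 10.3, so the center E sits 10.3 in from both sides at E = (57.50, -27.50). That places the tangent points at Q = (67.80, -27.50) on NQ and R = (57.50, -37.80) on RG. Then |BQ| = |Q − B| = 73.16.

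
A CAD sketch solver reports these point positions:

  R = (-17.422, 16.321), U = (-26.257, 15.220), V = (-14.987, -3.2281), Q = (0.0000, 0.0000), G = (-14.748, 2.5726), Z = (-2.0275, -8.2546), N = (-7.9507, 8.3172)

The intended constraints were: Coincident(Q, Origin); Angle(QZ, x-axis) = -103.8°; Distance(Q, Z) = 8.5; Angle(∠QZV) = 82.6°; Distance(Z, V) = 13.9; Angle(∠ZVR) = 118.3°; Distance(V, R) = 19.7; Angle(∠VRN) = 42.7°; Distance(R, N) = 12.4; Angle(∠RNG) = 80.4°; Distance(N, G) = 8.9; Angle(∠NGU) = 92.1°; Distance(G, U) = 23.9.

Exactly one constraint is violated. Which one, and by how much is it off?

Distance(G, U) = 23.9 — off by 6.80.

Q = (0.00, 0.00) ✓; QZ at -103.8° ✓; |QZ| = 8.500 ✓; ∠QZV = 82.60° ✓; |ZV| = 13.90 ✓; ∠ZVR = 118.3° ✓; |VR| = 19.70 ✓; ∠VRN = 42.70° ✓; |RN| = 12.40 ✓; ∠RNG = 80.40° ✓; |NG| = 8.900 ✓; ∠NGU = 92.10° ✓; |GU| = 17.10 ✗.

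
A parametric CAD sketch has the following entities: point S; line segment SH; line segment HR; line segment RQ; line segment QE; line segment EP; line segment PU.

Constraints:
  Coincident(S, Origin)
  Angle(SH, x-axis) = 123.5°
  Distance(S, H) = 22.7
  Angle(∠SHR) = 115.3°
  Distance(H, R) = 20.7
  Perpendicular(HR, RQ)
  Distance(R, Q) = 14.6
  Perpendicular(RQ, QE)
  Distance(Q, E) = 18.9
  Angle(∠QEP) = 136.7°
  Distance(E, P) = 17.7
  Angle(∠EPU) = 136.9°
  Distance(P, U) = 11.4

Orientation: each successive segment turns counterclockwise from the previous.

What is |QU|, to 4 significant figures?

40.11

S is at the origin; SH runs at 123.5° with length 22.7, so H = (-12.53, 18.93). ∠SHR = 115.3° gives HR at -171.8° from the x-axis; with |HR| = 20.7, R = (-33.02, 15.98). The perpendicularity gives RQ at right angles to HR, so RQ runs at -81.80°; with |RQ| = 14.6, Q = (-30.93, 1.526). RQ ⟂ QE, so QE runs at 8.200°; with |QE| = 18.9, E = (-12.23, 4.222). ∠QEP = 136.7° gives EP at 51.50° from the x-axis; with |EP| = 17.7, P = (-1.210, 18.07). ∠EPU = 136.9° gives PU at 94.60° from the x-axis; with |PU| = 11.4, U = (-2.124, 29.44). Then |QU| = |U − Q| = 40.11.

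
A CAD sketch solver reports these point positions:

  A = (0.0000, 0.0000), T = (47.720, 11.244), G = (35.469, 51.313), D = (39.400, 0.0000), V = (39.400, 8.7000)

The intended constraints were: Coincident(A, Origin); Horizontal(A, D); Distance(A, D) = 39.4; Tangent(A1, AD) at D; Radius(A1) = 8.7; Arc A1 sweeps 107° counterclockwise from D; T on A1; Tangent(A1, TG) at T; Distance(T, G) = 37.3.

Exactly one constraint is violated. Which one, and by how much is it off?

Distance(T, G) = 37.3 — off by 4.60.

A = (0.00, 0.00) ✓; A.y = 0.00, D.y = 0.00 ✓; |AD| = 39.40 ✓; ∠(VD, DA) = 90.00° ✓; |VD| = 8.700 ✓; bearing(V→T) − bearing(V→D) = 107.0° ✓; |VT| = 8.700 ✓; ∠(VT, TG) = 90.00° ✓; |TG| = 41.90 ✗.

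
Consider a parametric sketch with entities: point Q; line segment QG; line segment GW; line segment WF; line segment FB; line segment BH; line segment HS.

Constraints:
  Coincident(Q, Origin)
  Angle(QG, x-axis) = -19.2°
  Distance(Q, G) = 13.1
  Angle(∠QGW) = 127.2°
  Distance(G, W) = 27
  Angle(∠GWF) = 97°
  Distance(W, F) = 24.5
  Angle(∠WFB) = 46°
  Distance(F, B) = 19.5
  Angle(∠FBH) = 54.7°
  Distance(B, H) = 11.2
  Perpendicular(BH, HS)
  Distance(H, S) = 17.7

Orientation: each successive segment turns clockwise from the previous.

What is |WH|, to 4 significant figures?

9.375

∠WFB = 46.0° gives FB at 71.00° from the x-axis; with |FB| = 19.5, B = (4.859, -21.90). ∠FBH = 54.7° gives BH at -54.30° from the x-axis; with |BH| = 11.2, H = (11.39, -31.00). Then |WH| = |H − W| = 9.375.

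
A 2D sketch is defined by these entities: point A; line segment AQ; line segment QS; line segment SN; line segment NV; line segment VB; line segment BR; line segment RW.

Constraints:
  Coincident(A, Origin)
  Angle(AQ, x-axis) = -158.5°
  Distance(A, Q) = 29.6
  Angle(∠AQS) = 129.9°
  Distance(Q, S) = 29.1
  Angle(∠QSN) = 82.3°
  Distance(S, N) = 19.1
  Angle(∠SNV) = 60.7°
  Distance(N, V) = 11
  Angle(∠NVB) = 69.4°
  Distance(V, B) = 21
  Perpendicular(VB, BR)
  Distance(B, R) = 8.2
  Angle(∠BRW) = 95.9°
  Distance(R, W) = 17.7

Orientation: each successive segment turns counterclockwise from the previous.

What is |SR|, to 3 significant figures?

13.4

A is at the origin; AQ runs at -158.5° with length 29.6, so Q = (-27.5, -10.8). ∠AQS = 129.9° gives QS at -108° from the x-axis; with |QS| = 29.1, S = (-36.7, -38.5). ∠QSN = 82.3° gives SN at -10.7° from the x-axis; with |SN| = 19.1, N = (-18.0, -42.0). ∠SNV = 60.7° gives NV at 109° from the x-axis; with |NV| = 11.0, V = (-21.5, -31.6). ∠NVB = 69.4° gives VB at -141° from the x-axis; with |VB| = 21.0, B = (-37.7, -44.9). VB ⟂ BR, so BR runs at -50.8°; with |BR| = 8.2, R = (-32.6, -51.2). Then |SR| = |R − S| = 13.4.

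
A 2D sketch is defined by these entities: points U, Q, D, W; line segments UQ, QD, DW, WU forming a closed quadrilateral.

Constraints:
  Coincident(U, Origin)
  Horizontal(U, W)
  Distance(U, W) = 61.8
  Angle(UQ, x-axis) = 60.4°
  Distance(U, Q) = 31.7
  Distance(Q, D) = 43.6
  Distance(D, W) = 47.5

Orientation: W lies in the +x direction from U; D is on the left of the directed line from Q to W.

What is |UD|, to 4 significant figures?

72.10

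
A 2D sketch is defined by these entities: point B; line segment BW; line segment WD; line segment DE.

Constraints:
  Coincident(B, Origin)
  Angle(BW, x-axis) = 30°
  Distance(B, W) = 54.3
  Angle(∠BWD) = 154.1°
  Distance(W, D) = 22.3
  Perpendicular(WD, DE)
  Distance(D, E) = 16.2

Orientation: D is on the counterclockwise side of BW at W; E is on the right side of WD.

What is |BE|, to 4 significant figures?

81.58

∠BWD = 154.1°, so WD runs at 30.0° + (180° − 154.1°) = 55.90° from the x-axis; with |WD| = 22.3, D = W + 22.3·(cos 55.90°, sin 55.90°) = (59.53, 45.62). The perpendicularity gives DE at right angles to WD; with |DE| = 16.2 on the right of WD, E = D + 16.2·(0.8281, -0.5606) = (72.94, 36.53). Then |BE| = |E − B| = 81.58.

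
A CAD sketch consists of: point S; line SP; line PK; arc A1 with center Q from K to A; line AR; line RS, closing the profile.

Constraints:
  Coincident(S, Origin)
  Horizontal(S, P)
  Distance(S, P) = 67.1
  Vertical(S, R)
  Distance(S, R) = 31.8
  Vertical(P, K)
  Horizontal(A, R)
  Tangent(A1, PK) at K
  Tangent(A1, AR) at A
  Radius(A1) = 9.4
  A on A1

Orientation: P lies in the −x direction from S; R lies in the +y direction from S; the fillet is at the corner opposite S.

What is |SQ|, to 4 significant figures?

61.90

SR is vertical with |SR| = 31.8 and R on the +y side, so R = (0.000, 31.80). The virtual corner opposite S is at (-67.10, 31.80). A1 meets PK tangentially, so QK is at right angles to PK and since A1 is tangent to AR there, QA ⟂ AR, with radius 9.4, so the center Q sits 9.4 in from both sides at Q = (-57.70, 22.40). Then |SQ| = |Q − S| = 61.90.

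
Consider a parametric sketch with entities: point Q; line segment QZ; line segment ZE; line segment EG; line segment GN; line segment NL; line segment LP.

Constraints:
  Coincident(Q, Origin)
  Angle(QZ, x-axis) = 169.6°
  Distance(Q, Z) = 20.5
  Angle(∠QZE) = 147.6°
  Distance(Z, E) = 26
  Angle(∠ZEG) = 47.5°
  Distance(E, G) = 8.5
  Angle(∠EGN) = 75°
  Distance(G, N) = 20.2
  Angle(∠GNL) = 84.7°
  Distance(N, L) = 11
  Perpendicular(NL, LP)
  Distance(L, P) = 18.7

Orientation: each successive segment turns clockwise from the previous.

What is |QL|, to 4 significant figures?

45.27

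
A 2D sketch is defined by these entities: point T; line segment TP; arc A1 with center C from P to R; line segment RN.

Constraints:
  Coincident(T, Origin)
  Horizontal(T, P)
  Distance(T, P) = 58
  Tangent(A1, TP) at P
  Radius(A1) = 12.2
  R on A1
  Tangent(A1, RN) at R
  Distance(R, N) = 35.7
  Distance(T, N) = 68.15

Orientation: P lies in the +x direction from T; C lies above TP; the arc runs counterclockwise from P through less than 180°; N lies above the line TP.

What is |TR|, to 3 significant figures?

70.7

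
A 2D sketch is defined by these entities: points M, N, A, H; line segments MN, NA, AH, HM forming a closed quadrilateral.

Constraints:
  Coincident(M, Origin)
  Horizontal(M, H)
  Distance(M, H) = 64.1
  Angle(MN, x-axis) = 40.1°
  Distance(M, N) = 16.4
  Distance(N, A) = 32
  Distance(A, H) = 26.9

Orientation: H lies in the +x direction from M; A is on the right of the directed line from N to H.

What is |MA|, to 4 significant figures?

39.34

M is at the origin; MH is horizontal with |MH| = 64.1 and H in +x, so H = (64.1, 0). MN runs at 40.1° with |MN| = 16.4, so N = (12.54, 10.56). A is determined by |NA| = 32.0 and |AH| = 26.9 together: it lies at the intersection of circle(N, 32.0) and circle(H, 26.9). With |NH| = 52.63, the foot of the radical line on NH is 29.17 from N and the perpendicular offset is √(32.0² − 29.17²) = 13.16. Taking the right-of-NH solution: A = (38.48, -8.187).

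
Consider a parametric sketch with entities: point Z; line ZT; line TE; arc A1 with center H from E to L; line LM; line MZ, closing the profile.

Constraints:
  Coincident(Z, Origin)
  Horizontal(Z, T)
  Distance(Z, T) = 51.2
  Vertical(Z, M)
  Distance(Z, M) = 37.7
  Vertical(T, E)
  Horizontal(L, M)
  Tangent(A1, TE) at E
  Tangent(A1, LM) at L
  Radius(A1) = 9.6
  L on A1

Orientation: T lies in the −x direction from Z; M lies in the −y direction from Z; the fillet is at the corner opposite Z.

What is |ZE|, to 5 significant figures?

58.404

The virtual corner opposite Z is at (-51.200, -37.700). A1 meets TE tangentially, so HE is at right angles to TE and the tangent condition forces HL to be normal to LM, with radius 9.6, so the center H sits 9.6 in from both sides at H = (-41.600, -28.100). That places the tangent points at E = (-51.200, -28.100) on TE and L = (-41.600, -37.700) on LM. Then |ZE| = |E − Z| = 58.404.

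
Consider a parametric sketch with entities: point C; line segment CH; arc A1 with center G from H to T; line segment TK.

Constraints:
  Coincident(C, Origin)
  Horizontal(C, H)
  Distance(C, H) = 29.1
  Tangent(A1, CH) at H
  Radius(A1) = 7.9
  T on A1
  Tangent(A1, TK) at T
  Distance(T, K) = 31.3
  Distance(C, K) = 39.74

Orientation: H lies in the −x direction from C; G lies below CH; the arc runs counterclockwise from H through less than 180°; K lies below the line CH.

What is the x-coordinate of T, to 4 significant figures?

-35.12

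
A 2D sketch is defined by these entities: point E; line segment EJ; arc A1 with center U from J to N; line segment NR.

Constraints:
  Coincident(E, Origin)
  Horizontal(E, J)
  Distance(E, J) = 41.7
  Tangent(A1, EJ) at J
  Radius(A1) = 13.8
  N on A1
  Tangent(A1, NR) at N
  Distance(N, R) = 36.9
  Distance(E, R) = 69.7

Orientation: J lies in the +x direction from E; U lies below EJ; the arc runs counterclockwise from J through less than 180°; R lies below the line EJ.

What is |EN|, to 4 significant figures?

35.31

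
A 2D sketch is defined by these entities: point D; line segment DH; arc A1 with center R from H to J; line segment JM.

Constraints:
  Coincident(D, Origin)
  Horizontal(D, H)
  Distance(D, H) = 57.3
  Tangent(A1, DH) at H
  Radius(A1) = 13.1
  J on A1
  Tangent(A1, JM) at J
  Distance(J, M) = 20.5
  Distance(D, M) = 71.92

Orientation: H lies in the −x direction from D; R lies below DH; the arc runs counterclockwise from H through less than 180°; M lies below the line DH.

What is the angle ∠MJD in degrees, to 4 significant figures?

82.31°

D is at the origin; DH is horizontal with |DH| = 57.3 and H on the −x side, so H = (-57.30, 0.000). Since A1 is tangent to DH there, RH ⟂ DH, so R = H + (0, -13.1) = (-57.30, -13.10). Since RJ ⟂ JM (tangency), |RM| = √(13.1² + 20.5²) = 24.33 regardless of where J sits on A1. So M lies on both circle(D, 71.92) and circle(R, 24.33); the below-DH intersection is M = (-61.65, -37.04). J is the foot of the tangent from M: J = (-69.42, -18.07).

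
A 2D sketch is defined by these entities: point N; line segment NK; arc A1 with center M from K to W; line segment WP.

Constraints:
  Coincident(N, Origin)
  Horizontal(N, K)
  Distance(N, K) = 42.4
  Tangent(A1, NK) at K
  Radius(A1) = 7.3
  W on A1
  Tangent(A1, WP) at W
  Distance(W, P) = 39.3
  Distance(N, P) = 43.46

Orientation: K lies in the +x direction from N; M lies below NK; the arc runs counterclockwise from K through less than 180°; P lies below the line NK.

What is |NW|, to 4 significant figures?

36.08

Checks: |MW| = 7.300 ✓; ∠(MW, WP) = 90.00° ✓; |WP| = 39.30 ✓; |NP| = 43.46 ✓.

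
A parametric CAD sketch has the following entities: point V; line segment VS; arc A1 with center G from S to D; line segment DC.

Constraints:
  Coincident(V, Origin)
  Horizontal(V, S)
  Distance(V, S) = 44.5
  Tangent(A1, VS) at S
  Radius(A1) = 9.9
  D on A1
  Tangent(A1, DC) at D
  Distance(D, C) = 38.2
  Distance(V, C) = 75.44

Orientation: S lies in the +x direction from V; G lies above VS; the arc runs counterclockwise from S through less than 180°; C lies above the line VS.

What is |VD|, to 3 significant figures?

55.0

Checks: V = (0.00, 0.00) ✓; |VS| = 44.50 ✓; |GD| = 9.900 ✓; ∠(GD, DC) = 90.00° ✓; |DC| = 38.20 ✓; |VC| = 75.44 ✓.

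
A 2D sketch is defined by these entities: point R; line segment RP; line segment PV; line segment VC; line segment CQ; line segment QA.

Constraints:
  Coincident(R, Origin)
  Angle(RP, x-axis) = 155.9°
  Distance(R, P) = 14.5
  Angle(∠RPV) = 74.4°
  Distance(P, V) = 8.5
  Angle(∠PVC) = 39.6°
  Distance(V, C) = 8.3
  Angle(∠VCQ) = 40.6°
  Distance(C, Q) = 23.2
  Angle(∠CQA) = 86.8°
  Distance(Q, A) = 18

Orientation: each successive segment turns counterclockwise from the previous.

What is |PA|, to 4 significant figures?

27.19

R is at the origin; RP runs at 155.9° with length 14.5, so P = (-13.24, 5.921). ∠RPV = 74.4° gives PV at -98.50° from the x-axis; with |PV| = 8.5, V = (-14.49, -2.486). ∠PVC = 39.6° gives VC at 41.90° from the x-axis; with |VC| = 8.3, C = (-8.315, 3.057). ∠VCQ = 40.6° gives CQ at -178.7° from the x-axis; with |CQ| = 23.2, Q = (-31.51, 2.531). ∠CQA = 86.8° gives QA at -85.50° from the x-axis; with |QA| = 18.0, A = (-30.10, -15.41). Then |PA| = |A − P| = 27.19.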